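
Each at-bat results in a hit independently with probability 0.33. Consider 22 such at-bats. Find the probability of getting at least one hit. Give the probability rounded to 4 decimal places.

0.9999

P(at least one) = 1 − P(none) = 1 − (1 − 0.33)^22
= 1 − 0.000149 = 0.999851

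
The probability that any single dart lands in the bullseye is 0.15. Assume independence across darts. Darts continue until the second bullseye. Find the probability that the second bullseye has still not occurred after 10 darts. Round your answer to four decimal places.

0.5443

Needing more than 10 darts ⇔ fewer than 2 successes in the first 10. With X ~ Binomial(10, 0.15), P(Y > 10) = P(X ≤ 1).
  k=0: C(10,0)·0.15^0·0.85^10 = 0.196874
  k=1: C(10,1)·0.15^1·0.85^9 = 0.347425
P(X ≤ 1) = 0.544300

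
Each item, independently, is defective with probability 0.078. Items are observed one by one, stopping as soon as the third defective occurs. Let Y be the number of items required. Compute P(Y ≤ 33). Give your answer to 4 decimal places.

Finishing within 33 items ⇔ at least 3 successes in the first 33. With X ~ Binomial(33, 0.078), P(Y ≤ 33) = 1 − P(X ≤ 2).
  k=0: C(33,0)·0.078^0·0.922^33 = 0.068568
  k=1: C(33,1)·0.078^1·0.922^32 = 0.191425
  k=2: C(33,2)·0.078^2·0.922^31 = 0.259109
1 − 0.519101 = 0.480899

0.4809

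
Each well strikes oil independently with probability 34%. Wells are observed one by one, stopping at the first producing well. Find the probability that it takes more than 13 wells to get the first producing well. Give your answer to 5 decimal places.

0.00451

Y = number of wells to the first success; geometric, p = 0.34.
P(Y > 13) = P(first 13 all fail) = (1−p)^13 = 0.0045089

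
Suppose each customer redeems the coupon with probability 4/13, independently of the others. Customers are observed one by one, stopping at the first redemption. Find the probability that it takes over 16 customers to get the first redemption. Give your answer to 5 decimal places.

Y = number of customers to the first success; geometric, p = 0.307692.
P(Y > 16) = P(first 16 all fail) = (1−p)^16 = 0.0027848

0.00278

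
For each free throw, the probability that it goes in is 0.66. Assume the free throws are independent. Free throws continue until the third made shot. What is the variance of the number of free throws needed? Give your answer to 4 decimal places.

2.3416

Y = total free throws until the third success; negative binomial with r=3, p=0.66.
Var(Y) = r(1−p)/p² = 3·0.34 / 0.66² = 2.341598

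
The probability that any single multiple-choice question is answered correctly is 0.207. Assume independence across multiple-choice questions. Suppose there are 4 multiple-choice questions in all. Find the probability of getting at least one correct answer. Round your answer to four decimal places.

P(at least one) = 1 − P(none) = 1 − (1 − 0.207)^4
= 1 − 0.395451 = 0.604549

0.6045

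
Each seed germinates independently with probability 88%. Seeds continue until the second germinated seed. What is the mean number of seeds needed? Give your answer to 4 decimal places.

Y = total seeds until the second success; negative binomial with r=2, p=0.88.
E[Y] = r / p = 2 / 0.88 = 2.272727

2.2727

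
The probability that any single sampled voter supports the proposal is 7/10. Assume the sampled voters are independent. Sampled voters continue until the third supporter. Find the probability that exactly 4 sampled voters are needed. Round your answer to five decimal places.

0.30870

Y = trial on which the third success occurs; negative binomial, r=3, p=0.70.
P(Y=4) = C(3,2) · p^3 · (1−p)^1
= 3 · 0.343 · 0.3 = 0.3087000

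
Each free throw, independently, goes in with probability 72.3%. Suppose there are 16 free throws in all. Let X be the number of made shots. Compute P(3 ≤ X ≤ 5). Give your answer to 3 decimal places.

0.001

X ~ Binomial(16, 0.723); P(3 ≤ X ≤ 5) = Σ C(16,k) p^k (1−p)^(16−k) over k:
  k=3: C(16,3)·0.723^3·0.277^13 = 0.00001
  k=4: C(16,4)·0.723^4·0.277^12 = 0.00010
  k=5: C(16,5)·0.723^5·0.277^11 = 0.00064
Total = 0.00075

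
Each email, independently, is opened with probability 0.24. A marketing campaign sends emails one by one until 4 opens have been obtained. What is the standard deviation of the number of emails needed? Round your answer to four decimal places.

7.2648

Y = total emails until the fourth success; negative binomial with r=4, p=0.24.
SD(Y) = √[r(1−p)/p²] = √(52.777778) = 7.264832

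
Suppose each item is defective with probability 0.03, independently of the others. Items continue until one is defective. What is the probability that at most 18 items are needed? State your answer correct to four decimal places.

Y = number of items to the first success; geometric, p = 0.03.
P(Y ≤ 18) = 1 − (1−p)^18 = 1 − 0.577951 = 0.422049

0.4220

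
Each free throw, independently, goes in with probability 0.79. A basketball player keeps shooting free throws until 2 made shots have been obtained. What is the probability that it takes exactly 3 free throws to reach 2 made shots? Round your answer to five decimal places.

Y = trial on which the second success occurs; negative binomial, r=2, p=0.79.
P(Y=3) = C(2,1) · p^2 · (1−p)^1
= 2 · 0.6241 · 0.21 = 0.2621220

0.26212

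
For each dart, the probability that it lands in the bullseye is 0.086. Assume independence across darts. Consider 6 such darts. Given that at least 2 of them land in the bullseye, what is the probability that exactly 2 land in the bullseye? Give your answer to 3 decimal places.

0.881

X ~ Binomial(6, 0.086). Want P(X=2 | X≥2) = P(X=2) / P(X≥2).
P(X=2) = C(6,2)·0.086^2·0.914^4 = 0.07742
P(X≥2) = 1 − 0.58301 − 0.32914 = 0.08785
Ratio = 0.07742 / 0.08785 = 0.88133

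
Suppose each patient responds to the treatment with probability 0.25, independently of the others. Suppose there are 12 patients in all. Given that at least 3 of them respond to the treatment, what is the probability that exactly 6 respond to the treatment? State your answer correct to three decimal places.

0.066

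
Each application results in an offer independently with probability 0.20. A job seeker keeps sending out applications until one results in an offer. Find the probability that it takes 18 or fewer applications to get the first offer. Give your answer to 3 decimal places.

Y = number of applications to the first success; geometric, p = 0.20.
P(Y ≤ 18) = 1 − (1−p)^18 = 1 − 0.01801 = 0.98199

0.982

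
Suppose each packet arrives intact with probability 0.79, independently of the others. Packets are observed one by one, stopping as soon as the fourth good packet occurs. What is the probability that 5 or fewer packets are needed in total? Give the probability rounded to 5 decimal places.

0.71668

Finishing within 5 packets ⇔ at least 4 successes in the first 5. With X ~ Binomial(5, 0.79), P(Y ≤ 5) = 1 − P(X ≤ 3).
  k=0: C(5,0)·0.79^0·0.21^5 = 0.0004084
  k=1: C(5,1)·0.79^1·0.21^4 = 0.0076820
  k=2: C(5,2)·0.79^2·0.21^3 = 0.0577979
  k=3: C(5,3)·0.79^3·0.21^2 = 0.2174302
1 − 0.2833185 = 0.7166815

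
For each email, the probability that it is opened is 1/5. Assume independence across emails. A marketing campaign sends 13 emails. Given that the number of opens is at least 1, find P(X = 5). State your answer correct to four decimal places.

0.0731

X ~ Binomial(13, 0.20). Want P(X=5 | X≥1) = P(X=5) / P(X≥1).
P(X=5) = C(13,5)·0.20^5·0.80^8 = 0.069095
P(X≥1) = 1 − 0.054976 = 0.945024
Ratio = 0.069095 / 0.945024 = 0.073115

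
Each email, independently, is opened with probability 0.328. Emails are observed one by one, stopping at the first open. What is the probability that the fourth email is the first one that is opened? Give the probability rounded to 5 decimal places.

0.09954

Geometric (trials to first success), p = 0.328.
P(Y = 4) = (1−p)^3 · p = 0.30346 · 0.328 = 0.0995363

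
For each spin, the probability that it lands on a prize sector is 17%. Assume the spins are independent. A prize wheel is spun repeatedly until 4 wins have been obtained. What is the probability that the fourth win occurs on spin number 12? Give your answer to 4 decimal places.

Y = trial on which the fourth success occurs; negative binomial, r=4, p=0.17.
P(Y=12) = C(11,3) · p^4 · (1−p)^8
= 165 · 0.00083521 · 0.22523 = 0.031039

0.0310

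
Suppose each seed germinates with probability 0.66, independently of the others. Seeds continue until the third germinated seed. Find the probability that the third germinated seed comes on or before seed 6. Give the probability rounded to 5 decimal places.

0.89315

Finishing within 6 seeds ⇔ at least 3 successes in the first 6. With X ~ Binomial(6, 0.66), P(Y ≤ 6) = 1 − P(X ≤ 2).
  k=0: C(6,0)·0.66^0·0.34^6 = 0.0015448
  k=1: C(6,1)·0.66^1·0.34^5 = 0.0179924
  k=2: C(6,2)·0.66^2·0.34^4 = 0.0873162
1 − 0.1068534 = 0.8931466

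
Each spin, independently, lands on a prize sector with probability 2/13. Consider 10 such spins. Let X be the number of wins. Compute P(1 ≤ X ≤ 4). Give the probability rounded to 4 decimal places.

0.8008

X ~ Binomial(10, 0.153846); P(1 ≤ X ≤ 4) = Σ C(10,k) p^k (1−p)^(10−k) over k:
  k=1: C(10,1)·0.153846^1·0.846154^9 = 0.342082
  k=2: C(10,2)·0.153846^2·0.846154^8 = 0.279886
  k=3: C(10,3)·0.153846^3·0.846154^7 = 0.135702
  k=4: C(10,4)·0.153846^4·0.846154^6 = 0.043178
Total = 0.800848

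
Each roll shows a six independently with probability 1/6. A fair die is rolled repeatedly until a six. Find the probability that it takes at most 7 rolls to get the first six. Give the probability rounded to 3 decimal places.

0.721

Y = number of rolls to the first success; geometric, p = 0.166667.
P(Y ≤ 7) = 1 − (1−p)^7 = 1 − 0.27908 = 0.72092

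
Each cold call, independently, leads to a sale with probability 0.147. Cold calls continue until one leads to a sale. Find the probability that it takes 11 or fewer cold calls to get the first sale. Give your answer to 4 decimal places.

Y = number of cold calls to the first success; geometric, p = 0.147.
P(Y ≤ 11) = 1 − (1−p)^11 = 1 − 0.173956 = 0.826044

0.8260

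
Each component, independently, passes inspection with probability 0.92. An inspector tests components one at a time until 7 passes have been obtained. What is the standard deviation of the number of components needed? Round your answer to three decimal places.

Y = total components until the seventh success; negative binomial with r=7, p=0.92.
SD(Y) = √[r(1−p)/p²] = √(0.66163) = 0.81340

0.813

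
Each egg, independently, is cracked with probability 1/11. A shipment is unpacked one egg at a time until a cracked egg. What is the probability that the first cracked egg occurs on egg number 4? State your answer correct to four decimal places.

0.0683

Geometric (trials to first success), p = 0.090909.
P(Y = 4) = (1−p)^3 · p = 0.75131 · 0.090909 = 0.068301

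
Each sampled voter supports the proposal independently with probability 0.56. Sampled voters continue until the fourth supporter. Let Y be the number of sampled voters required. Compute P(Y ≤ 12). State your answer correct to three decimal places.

Finishing within 12 sampled voters ⇔ at least 4 successes in the first 12. With X ~ Binomial(12, 0.56), P(Y ≤ 12) = 1 − P(X ≤ 3).
  k=0: C(12,0)·0.56^0·0.44^12 = 0.00005
  k=1: C(12,1)·0.56^1·0.44^11 = 0.00080
  k=2: C(12,2)·0.56^2·0.44^10 = 0.00563
  k=3: C(12,3)·0.56^3·0.44^9 = 0.02388
1 − 0.03037 = 0.96963

0.970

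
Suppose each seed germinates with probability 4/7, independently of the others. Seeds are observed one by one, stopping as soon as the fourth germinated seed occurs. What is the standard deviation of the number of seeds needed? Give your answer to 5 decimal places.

Y = total seeds until the fourth success; negative binomial with r=4, p=0.571429.
SD(Y) = √[r(1−p)/p²] = √(5.2500000) = 2.2912878

2.29129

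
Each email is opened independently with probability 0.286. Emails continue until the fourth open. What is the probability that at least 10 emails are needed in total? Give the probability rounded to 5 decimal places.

0.76100

Needing more than 9 emails ⇔ fewer than 4 successes in the first 9. With X ~ Binomial(9, 0.286), P(Y > 9) = P(X ≤ 3).
  k=0: C(9,0)·0.286^0·0.714^9 = 0.0482263
  k=1: C(9,1)·0.286^1·0.714^8 = 0.1738578
  k=2: C(9,2)·0.286^2·0.714^7 = 0.2785621
  k=3: C(9,3)·0.286^3·0.714^6 = 0.2603554
P(X ≤ 3) = 0.7610017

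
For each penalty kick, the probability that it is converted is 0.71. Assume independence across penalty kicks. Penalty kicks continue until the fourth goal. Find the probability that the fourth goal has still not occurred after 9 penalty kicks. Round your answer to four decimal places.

0.0213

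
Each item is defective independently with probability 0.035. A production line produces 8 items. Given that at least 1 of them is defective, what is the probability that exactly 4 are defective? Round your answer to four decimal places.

X ~ Binomial(8, 0.035). Want P(X=4 | X≥1) = P(X=4) / P(X≥1).
P(X=4) = C(8,4)·0.035^4·0.965^4 = 0.000091
P(X≥1) = 1 − 0.752001 = 0.247999
Ratio = 0.000091 / 0.247999 = 0.000367

0.0004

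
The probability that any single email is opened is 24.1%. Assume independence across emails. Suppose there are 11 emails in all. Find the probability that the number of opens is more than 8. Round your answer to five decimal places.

0.00009

X ~ Binomial(11, 0.241); P(X ≥ 9) = Σ C(11,k) p^k (1−p)^(11−k) over k:
  k=9: C(11,9)·0.241^9·0.759^2 = 0.0000869
  k=10: C(11,10)·0.241^10·0.759^1 = 0.0000055
  k=11: C(11,11)·0.241^11·0.759^0 = 0.0000002
Total = 0.0000926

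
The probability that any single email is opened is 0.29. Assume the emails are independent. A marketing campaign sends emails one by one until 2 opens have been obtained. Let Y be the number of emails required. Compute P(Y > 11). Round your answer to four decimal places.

Needing more than 11 emails ⇔ fewer than 2 successes in the first 11. With X ~ Binomial(11, 0.29), P(Y > 11) = P(X ≤ 1).
  k=0: C(11,0)·0.29^0·0.71^11 = 0.023112
  k=1: C(11,1)·0.29^1·0.71^10 = 0.103842
P(X ≤ 1) = 0.126954

0.1270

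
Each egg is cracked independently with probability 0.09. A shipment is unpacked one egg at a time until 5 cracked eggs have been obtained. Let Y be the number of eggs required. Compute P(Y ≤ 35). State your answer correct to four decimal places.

0.2032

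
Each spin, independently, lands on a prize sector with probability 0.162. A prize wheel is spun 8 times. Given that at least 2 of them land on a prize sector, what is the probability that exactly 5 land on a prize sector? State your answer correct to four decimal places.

X ~ Binomial(8, 0.162). Want P(X=5 | X≥2) = P(X=5) / P(X≥2).
P(X=5) = C(8,5)·0.162^5·0.838^3 = 0.003677
P(X≥2) = 1 − 0.243194 − 0.376108 = 0.380698
Ratio = 0.003677 / 0.380698 = 0.009659

0.0097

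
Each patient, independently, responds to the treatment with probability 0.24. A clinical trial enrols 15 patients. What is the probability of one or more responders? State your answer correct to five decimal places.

0.98370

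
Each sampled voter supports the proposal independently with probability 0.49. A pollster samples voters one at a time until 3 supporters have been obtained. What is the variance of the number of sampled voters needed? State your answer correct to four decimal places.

Y = total sampled voters until the third success; negative binomial with r=3, p=0.49.
Var(Y) = r(1−p)/p² = 3·0.51 / 0.49² = 6.372345

6.3723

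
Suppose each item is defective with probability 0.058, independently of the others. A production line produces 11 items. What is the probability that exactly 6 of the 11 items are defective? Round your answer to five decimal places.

0.00001

X ~ Binomial(n=11, p=0.058).
P(X=6) = C(11,6) · p^6 · (1−p)^5
= 462 · 3.8069e-08 · 0.74174 = 0.0000130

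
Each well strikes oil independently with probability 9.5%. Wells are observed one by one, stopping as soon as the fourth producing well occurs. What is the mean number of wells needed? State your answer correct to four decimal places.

Y = total wells until the fourth success; negative binomial with r=4, p=0.095.
E[Y] = r / p = 4 / 0.095 = 42.105263

42.1053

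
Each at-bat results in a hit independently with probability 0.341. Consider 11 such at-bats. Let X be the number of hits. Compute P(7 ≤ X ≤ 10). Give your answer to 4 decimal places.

0.0436

X ~ Binomial(11, 0.341); P(7 ≤ X ≤ 10) = Σ C(11,k) p^k (1−p)^(11−k) over k:
  k=7: C(11,7)·0.341^7·0.659^4 = 0.033368
  k=8: C(11,8)·0.341^8·0.659^3 = 0.008633
  k=9: C(11,9)·0.341^9·0.659^2 = 0.001489
  k=10: C(11,10)·0.341^10·0.659^1 = 0.000154
Total = 0.043645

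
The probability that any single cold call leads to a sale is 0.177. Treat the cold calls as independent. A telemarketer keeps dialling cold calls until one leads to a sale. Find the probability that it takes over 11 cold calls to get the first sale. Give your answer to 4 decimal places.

Y = number of cold calls to the first success; geometric, p = 0.177.
P(Y > 11) = P(first 11 all fail) = (1−p)^11 = 0.117327

0.1173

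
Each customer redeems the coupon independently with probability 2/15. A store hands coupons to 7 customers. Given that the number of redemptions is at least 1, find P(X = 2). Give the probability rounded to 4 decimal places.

X ~ Binomial(7, 0.133333). Want P(X=2 | X≥1) = P(X=2) / P(X≥1).
P(X=2) = C(7,2)·0.133333^2·0.866667^5 = 0.182540
P(X≥1) = 1 − 0.367252 = 0.632748
Ratio = 0.182540 / 0.632748 = 0.288487

0.2885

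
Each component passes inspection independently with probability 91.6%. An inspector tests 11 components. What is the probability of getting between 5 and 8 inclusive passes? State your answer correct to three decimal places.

X ~ Binomial(11, 0.916); P(5 ≤ X ≤ 8) = Σ C(11,k) p^k (1−p)^(11−k) over k:
  k=5: C(11,5)·0.916^5·0.084^6 = 0.00010
  k=6: C(11,6)·0.916^6·0.084^5 = 0.00114
  k=7: C(11,7)·0.916^7·0.084^4 = 0.00889
  k=8: C(11,8)·0.916^8·0.084^3 = 0.04847
Total = 0.05861

0.059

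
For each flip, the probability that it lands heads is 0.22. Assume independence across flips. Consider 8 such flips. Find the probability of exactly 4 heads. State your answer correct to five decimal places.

0.06070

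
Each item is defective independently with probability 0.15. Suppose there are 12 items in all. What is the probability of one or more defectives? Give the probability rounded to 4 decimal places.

P(at least one) = 1 − P(none) = 1 − (1 − 0.15)^12
= 1 − 0.142242 = 0.857758

0.8578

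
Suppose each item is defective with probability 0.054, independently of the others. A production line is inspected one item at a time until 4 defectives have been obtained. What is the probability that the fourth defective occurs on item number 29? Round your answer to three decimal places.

Y = trial on which the fourth success occurs; negative binomial, r=4, p=0.054.
P(Y=29) = C(28,3) · p^4 · (1−p)^25
= 3276 · 8.5031e-06 · 0.24962 = 0.00695

0.007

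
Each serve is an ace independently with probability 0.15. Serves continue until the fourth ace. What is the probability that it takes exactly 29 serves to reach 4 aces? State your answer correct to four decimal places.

0.0285

Y = trial on which the fourth success occurs; negative binomial, r=4, p=0.15.
P(Y=29) = C(28,3) · p^4 · (1−p)^25
= 3276 · 0.00050625 · 0.017198 = 0.028522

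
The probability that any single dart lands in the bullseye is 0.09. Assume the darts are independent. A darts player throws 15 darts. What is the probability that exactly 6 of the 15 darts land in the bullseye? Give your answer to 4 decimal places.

0.0011

X ~ Binomial(n=15, p=0.09).
P(X=6) = C(15,6) · p^6 · (1−p)^9
= 5005 · 5.3144e-07 · 0.42793 = 0.001138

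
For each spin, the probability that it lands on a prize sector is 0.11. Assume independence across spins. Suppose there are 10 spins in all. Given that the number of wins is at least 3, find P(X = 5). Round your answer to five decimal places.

X ~ Binomial(10, 0.11). Want P(X=5 | X≥3) = P(X=5) / P(X≥3).
P(X=5) = C(10,5)·0.11^5·0.89^5 = 0.0022663
P(X≥3) = 1 − 0.3118172 − 0.3853920 − 0.2143473 = 0.0884435
Ratio = 0.0022663 / 0.0884435 = 0.0256241

0.02562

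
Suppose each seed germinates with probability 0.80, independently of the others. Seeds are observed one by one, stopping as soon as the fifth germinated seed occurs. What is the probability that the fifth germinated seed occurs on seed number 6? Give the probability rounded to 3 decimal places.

Y = trial on which the fifth success occurs; negative binomial, r=5, p=0.80.
P(Y=6) = C(5,4) · p^5 · (1−p)^1
= 5 · 0.32768 · 0.2 = 0.32768

0.328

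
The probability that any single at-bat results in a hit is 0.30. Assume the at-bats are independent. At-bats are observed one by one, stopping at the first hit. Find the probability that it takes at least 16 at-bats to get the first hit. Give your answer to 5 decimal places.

Y = number of at-bats to the first success; geometric, p = 0.30.
P(Y > 15) = P(first 15 all fail) = (1−p)^15 = 0.0047476

0.00475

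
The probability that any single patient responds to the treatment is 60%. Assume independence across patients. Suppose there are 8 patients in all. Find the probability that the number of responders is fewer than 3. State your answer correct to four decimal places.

0.0498

X ~ Binomial(8, 0.60); P(X ≤ 2) = Σ C(8,k) p^k (1−p)^(8−k) over k:
  k=0: C(8,0)·0.60^0·0.40^8 = 0.000655
  k=1: C(8,1)·0.60^1·0.40^7 = 0.007864
  k=2: C(8,2)·0.60^2·0.40^6 = 0.041288
Total = 0.049807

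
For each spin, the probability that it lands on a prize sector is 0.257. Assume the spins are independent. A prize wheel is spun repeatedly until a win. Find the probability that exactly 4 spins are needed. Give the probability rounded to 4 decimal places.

Geometric (trials to first success), p = 0.257.
P(Y = 4) = (1−p)^3 · p = 0.41017 · 0.257 = 0.105414

0.1054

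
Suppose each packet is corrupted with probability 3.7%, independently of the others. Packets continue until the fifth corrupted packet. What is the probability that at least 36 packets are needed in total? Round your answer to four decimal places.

0.9911

Needing more than 35 packets ⇔ fewer than 5 successes in the first 35. With X ~ Binomial(35, 0.037), P(Y > 35) = P(X ≤ 4).
  k=0: C(35,0)·0.037^0·0.963^35 = 0.267251
  k=1: C(35,1)·0.037^1·0.963^34 = 0.359388
  k=2: C(35,2)·0.037^2·0.963^33 = 0.234740
  k=3: C(35,3)·0.037^3·0.963^32 = 0.099210
  k=4: C(35,4)·0.037^4·0.963^31 = 0.030494
P(X ≤ 4) = 0.991084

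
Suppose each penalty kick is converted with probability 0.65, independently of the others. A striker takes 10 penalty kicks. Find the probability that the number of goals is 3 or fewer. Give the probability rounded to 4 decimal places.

0.0260

X ~ Binomial(10, 0.65); P(X ≤ 3) = Σ C(10,k) p^k (1−p)^(10−k) over k:
  k=0: C(10,0)·0.65^0·0.35^10 = 0.000028
  k=1: C(10,1)·0.65^1·0.35^9 = 0.000512
  k=2: C(10,2)·0.65^2·0.35^8 = 0.004281
  k=3: C(10,3)·0.65^3·0.35^7 = 0.021203
Total = 0.026024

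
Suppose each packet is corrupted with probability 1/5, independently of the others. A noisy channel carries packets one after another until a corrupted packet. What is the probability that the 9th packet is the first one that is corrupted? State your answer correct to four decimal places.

Geometric (trials to first success), p = 0.20.
P(Y = 9) = (1−p)^8 · p = 0.16777 · 0.20 = 0.033554

0.0336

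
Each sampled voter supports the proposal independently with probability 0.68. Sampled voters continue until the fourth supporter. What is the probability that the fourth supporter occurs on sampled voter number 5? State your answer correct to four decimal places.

Y = trial on which the fourth success occurs; negative binomial, r=4, p=0.68.
P(Y=5) = C(4,3) · p^4 · (1−p)^1
= 4 · 0.21381 · 0.32 = 0.273682

0.2737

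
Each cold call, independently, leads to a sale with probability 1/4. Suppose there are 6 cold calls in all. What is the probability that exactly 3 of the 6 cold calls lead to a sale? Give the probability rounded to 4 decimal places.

0.1318

X ~ Binomial(n=6, p=0.25).
P(X=3) = C(6,3) · p^3 · (1−p)^3
= 20 · 0.015625 · 0.42188 = 0.131836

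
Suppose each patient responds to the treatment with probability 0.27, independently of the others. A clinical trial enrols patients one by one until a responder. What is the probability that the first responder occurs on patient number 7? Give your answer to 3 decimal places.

Geometric (trials to first success), p = 0.27.
P(Y = 7) = (1−p)^6 · p = 0.15133 · 0.27 = 0.04086

0.041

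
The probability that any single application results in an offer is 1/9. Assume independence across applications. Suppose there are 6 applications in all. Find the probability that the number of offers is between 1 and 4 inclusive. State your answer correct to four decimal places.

0.5066

X ~ Binomial(6, 0.111111); P(1 ≤ X ≤ 4) = Σ C(6,k) p^k (1−p)^(6−k) over k:
  k=1: C(6,1)·0.111111^1·0.888889^5 = 0.369953
  k=2: C(6,2)·0.111111^2·0.888889^4 = 0.115610
  k=3: C(6,3)·0.111111^3·0.888889^3 = 0.019268
  k=4: C(6,4)·0.111111^4·0.888889^2 = 0.001806
Total = 0.506638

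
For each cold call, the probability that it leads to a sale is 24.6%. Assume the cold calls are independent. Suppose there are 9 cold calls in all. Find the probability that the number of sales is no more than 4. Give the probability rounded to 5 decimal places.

X ~ Binomial(9, 0.246); P(X ≤ 4) = Σ C(9,k) p^k (1−p)^(9−k) over k:
  k=0: C(9,0)·0.246^0·0.754^9 = 0.0787666
  k=1: C(9,1)·0.246^1·0.754^8 = 0.2312855
  k=2: C(9,2)·0.246^2·0.754^7 = 0.3018368
  k=3: C(9,3)·0.246^3·0.754^6 = 0.2297802
  k=4: C(9,4)·0.246^4·0.754^5 = 0.1124521
Total = 0.9541212

0.95412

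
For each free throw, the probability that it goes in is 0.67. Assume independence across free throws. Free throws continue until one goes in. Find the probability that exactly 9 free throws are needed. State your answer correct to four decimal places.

Geometric (trials to first success), p = 0.67.
P(Y = 9) = (1−p)^8 · p = 0.00014064 · 0.67 = 0.000094

0.0001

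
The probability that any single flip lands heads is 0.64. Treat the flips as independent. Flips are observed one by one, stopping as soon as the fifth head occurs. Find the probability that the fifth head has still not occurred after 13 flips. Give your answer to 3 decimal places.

0.015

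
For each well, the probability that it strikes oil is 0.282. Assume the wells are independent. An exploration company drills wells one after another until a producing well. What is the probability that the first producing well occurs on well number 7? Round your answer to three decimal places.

Geometric (trials to first success), p = 0.282.
P(Y = 7) = (1−p)^6 · p = 0.13701 · 0.282 = 0.03864

0.039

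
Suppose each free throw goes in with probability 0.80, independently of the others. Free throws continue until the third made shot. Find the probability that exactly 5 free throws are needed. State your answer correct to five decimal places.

0.12288

Y = trial on which the third success occurs; negative binomial, r=3, p=0.80.
P(Y=5) = C(4,2) · p^3 · (1−p)^2
= 6 · 0.512 · 0.04 = 0.1228800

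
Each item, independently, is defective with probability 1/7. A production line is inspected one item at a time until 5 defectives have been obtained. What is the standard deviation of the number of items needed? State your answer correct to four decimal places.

Y = total items until the fifth success; negative binomial with r=5, p=0.142857.
SD(Y) = √[r(1−p)/p²] = √(210.000000) = 14.491377

14.4914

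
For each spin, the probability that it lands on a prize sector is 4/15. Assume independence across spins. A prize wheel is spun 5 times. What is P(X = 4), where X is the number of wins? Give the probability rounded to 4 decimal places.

0.0185

X ~ Binomial(n=5, p=0.266667).
P(X=4) = C(5,4) · p^4 · (1−p)^1
= 5 · 0.0050568 · 0.73333 = 0.018542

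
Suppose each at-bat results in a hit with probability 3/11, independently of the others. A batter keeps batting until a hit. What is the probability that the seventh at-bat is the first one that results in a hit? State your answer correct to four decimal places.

0.0404

Geometric (trials to first success), p = 0.272727.
P(Y = 7) = (1−p)^6 · p = 0.14797 · 0.272727 = 0.040356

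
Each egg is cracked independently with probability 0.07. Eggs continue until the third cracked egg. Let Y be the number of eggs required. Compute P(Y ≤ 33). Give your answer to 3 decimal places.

Finishing within 33 eggs ⇔ at least 3 successes in the first 33. With X ~ Binomial(33, 0.07), P(Y ≤ 33) = 1 − P(X ≤ 2).
  k=0: C(33,0)·0.07^0·0.93^33 = 0.09119
  k=1: C(33,1)·0.07^1·0.93^32 = 0.22650
  k=2: C(33,2)·0.07^2·0.93^31 = 0.27277
1 − 0.59046 = 0.40954

0.410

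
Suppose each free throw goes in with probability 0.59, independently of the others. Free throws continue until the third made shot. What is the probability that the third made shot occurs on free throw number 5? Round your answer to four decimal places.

0.2071

Y = trial on which the third success occurs; negative binomial, r=3, p=0.59.
P(Y=5) = C(4,2) · p^3 · (1−p)^2
= 6 · 0.20538 · 0.1681 = 0.207145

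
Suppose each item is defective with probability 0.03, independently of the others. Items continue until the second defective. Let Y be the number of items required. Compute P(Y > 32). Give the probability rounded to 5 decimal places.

Needing more than 32 items ⇔ fewer than 2 successes in the first 32. With X ~ Binomial(32, 0.03), P(Y > 32) = P(X ≤ 1).
  k=0: C(32,0)·0.03^0·0.97^32 = 0.3773076
  k=1: C(32,1)·0.03^1·0.97^31 = 0.3734178
P(X ≤ 1) = 0.7507253

0.75073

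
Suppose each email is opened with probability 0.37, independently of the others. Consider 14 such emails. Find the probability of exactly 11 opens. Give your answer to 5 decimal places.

X ~ Binomial(n=14, p=0.37).
P(X=11) = C(14,11) · p^11 · (1−p)^3
= 364 · 1.7792e-05 · 0.25005 = 0.0016194

0.00162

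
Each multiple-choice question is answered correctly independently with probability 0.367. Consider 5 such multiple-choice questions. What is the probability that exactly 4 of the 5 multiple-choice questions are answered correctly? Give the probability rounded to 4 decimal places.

0.0574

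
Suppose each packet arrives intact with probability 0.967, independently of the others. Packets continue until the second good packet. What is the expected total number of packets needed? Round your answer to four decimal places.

Y = total packets until the second success; negative binomial with r=2, p=0.967.
E[Y] = r / p = 2 / 0.967 = 2.068252

2.0683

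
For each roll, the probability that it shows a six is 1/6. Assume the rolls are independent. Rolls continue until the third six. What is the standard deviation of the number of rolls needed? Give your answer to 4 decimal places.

9.4868

Y = total rolls until the third success; negative binomial with r=3, p=0.166667.
SD(Y) = √[r(1−p)/p²] = √(90.000000) = 9.486833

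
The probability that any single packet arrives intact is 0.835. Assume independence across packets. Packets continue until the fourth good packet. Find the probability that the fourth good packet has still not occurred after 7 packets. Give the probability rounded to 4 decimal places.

0.0170

Needing more than 7 packets ⇔ fewer than 4 successes in the first 7. With X ~ Binomial(7, 0.835), P(Y > 7) = P(X ≤ 3).
  k=0: C(7,0)·0.835^0·0.165^7 = 0.000003
  k=1: C(7,1)·0.835^1·0.165^6 = 0.000118
  k=2: C(7,2)·0.835^2·0.165^5 = 0.001791
  k=3: C(7,3)·0.835^3·0.165^4 = 0.015103
P(X ≤ 3) = 0.017015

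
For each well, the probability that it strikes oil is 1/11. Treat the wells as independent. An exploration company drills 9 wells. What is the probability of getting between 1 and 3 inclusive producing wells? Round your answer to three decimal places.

X ~ Binomial(9, 0.090909); P(1 ≤ X ≤ 3) = Σ C(9,k) p^k (1−p)^(9−k) over k:
  k=1: C(9,1)·0.090909^1·0.909091^8 = 0.38169
  k=2: C(9,2)·0.090909^2·0.909091^7 = 0.15268
  k=3: C(9,3)·0.090909^3·0.909091^6 = 0.03562
Total = 0.56999

0.570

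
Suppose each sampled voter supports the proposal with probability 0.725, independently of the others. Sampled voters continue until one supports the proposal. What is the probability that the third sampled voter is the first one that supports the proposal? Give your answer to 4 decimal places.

Geometric (trials to first success), p = 0.725.
P(Y = 3) = (1−p)^2 · p = 0.075625 · 0.725 = 0.054828

0.0548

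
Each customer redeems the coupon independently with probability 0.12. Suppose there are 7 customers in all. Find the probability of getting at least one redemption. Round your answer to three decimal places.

P(at least one) = 1 − P(none) = 1 − (1 − 0.12)^7
= 1 − 0.40868 = 0.59132

0.591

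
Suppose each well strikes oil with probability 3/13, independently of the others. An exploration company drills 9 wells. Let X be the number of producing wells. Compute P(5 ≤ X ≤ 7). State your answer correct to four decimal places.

X ~ Binomial(9, 0.230769); P(5 ≤ X ≤ 7) = Σ C(9,k) p^k (1−p)^(9−k) over k:
  k=5: C(9,5)·0.230769^5·0.769231^4 = 0.028873
  k=6: C(9,6)·0.230769^6·0.769231^3 = 0.005775
  k=7: C(9,7)·0.230769^7·0.769231^2 = 0.000742
Total = 0.035390

0.0354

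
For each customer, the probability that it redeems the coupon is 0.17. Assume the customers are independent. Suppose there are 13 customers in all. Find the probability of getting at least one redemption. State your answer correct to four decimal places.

0.9113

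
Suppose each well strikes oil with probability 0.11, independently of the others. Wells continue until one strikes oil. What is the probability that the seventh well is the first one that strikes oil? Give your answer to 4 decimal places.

0.0547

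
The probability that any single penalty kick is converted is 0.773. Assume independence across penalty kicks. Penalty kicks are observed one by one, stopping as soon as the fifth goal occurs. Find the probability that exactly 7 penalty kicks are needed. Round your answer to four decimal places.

0.2133

Y = trial on which the fifth success occurs; negative binomial, r=5, p=0.773.
P(Y=7) = C(6,4) · p^5 · (1−p)^2
= 15 · 0.27599 · 0.051529 = 0.213324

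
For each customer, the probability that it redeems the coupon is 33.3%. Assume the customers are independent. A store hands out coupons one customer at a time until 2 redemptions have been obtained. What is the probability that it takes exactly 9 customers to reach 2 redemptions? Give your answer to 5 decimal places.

0.05210

Y = trial on which the second success occurs; negative binomial, r=2, p=0.333.
P(Y=9) = C(8,1) · p^2 · (1−p)^7
= 8 · 0.11089 · 0.058733 = 0.0521026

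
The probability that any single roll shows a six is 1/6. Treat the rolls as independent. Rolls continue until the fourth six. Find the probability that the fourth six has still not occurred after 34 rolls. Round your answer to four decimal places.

0.1587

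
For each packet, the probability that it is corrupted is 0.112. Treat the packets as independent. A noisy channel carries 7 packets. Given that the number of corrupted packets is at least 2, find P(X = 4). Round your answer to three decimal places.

0.021

X ~ Binomial(7, 0.112). Want P(X=4 | X≥2) = P(X=4) / P(X≥2).
P(X=4) = C(7,4)·0.112^4·0.888^3 = 0.00386
P(X≥2) = 1 − 0.43540 − 0.38441 = 0.18019
Ratio = 0.00386 / 0.18019 = 0.02140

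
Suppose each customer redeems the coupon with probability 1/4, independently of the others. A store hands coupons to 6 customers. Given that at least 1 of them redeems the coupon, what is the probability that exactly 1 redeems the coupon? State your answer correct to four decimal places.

X ~ Binomial(6, 0.25). Want P(X=1 | X≥1) = P(X=1) / P(X≥1).
P(X=1) = C(6,1)·0.25^1·0.75^5 = 0.355957
P(X≥1) = 1 − 0.177979 = 0.822021
Ratio = 0.355957 / 0.822021 = 0.433026

0.4330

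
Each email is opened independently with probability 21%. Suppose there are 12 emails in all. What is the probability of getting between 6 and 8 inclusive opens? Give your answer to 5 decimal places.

X ~ Binomial(12, 0.21); P(6 ≤ X ≤ 8) = Σ C(12,k) p^k (1−p)^(12−k) over k:
  k=6: C(12,6)·0.21^6·0.79^6 = 0.0192642
  k=7: C(12,7)·0.21^7·0.79^5 = 0.0043893
  k=8: C(12,8)·0.21^8·0.79^4 = 0.0007292
Total = 0.0243827

0.02438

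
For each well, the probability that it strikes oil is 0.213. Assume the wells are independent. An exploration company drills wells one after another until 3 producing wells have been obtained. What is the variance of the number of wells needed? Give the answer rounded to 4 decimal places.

52.0399

Y = total wells until the third success; negative binomial with r=3, p=0.213.
Var(Y) = r(1−p)/p² = 3·0.787 / 0.213² = 52.039939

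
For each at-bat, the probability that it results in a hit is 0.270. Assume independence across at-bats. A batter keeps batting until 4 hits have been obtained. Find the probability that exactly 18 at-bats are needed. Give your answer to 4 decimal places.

0.0441

Y = trial on which the fourth success occurs; negative binomial, r=4, p=0.27.
P(Y=18) = C(17,3) · p^4 · (1−p)^14
= 680 · 0.0053144 · 0.012205 = 0.044105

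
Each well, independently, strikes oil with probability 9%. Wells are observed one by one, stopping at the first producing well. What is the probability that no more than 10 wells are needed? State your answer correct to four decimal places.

Y = number of wells to the first success; geometric, p = 0.09.
P(Y ≤ 10) = 1 − (1−p)^10 = 1 − 0.389416 = 0.610584

0.6106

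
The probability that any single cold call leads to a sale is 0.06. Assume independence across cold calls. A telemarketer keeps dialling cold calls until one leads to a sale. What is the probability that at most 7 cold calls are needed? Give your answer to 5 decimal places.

0.35152

Y = number of cold calls to the first success; geometric, p = 0.06.
P(Y ≤ 7) = 1 − (1−p)^7 = 1 − 0.6484776 = 0.3515224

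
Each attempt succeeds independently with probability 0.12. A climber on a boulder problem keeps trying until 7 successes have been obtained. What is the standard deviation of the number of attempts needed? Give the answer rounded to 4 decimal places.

20.6828

Y = total attempts until the seventh success; negative binomial with r=7, p=0.12.
SD(Y) = √[r(1−p)/p²] = √(427.777778) = 20.682789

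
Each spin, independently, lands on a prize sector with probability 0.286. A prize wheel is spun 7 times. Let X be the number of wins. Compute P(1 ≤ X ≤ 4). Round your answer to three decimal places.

X ~ Binomial(7, 0.286); P(1 ≤ X ≤ 4) = Σ C(7,k) p^k (1−p)^(7−k) over k:
  k=1: C(7,1)·0.286^1·0.714^6 = 0.26525
  k=2: C(7,2)·0.286^2·0.714^5 = 0.31874
  k=3: C(7,3)·0.286^3·0.714^4 = 0.21279
  k=4: C(7,4)·0.286^4·0.714^3 = 0.08524
Total = 0.88202

0.882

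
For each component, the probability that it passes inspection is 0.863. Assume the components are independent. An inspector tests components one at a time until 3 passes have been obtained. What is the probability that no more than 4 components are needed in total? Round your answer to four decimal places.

0.9069

Finishing within 4 components ⇔ at least 3 successes in the first 4. With X ~ Binomial(4, 0.863), P(Y ≤ 4) = 1 − P(X ≤ 2).
  k=0: C(4,0)·0.863^0·0.137^4 = 0.000352
  k=1: C(4,1)·0.863^1·0.137^3 = 0.008876
  k=2: C(4,2)·0.863^2·0.137^2 = 0.083871
1 − 0.093100 = 0.906900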